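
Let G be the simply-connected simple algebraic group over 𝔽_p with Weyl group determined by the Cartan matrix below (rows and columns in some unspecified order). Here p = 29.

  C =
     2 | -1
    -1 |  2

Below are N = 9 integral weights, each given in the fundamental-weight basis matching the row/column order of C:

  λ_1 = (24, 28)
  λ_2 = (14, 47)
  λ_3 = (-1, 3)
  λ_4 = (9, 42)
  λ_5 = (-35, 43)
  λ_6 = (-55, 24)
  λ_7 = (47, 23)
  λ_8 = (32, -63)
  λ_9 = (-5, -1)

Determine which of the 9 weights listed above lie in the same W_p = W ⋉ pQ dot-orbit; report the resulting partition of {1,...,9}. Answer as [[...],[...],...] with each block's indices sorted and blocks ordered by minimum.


Root system A_2: the 2×2 matrix C matches after relabeling.

Each λ_j+ρ reduced to Ā_29; 2-tuples below use C's row order:

  [1] (0, 4)
  [2] (14, 5)
  [3] (0, 4)
  [4] (14, 5)
  [5] (14, 5)
  [6] (0, 4)
  [7] (14, 5)
  [8] (0, 4)
  [9] (0, 4)

Linkage partition of the 9 weights (2 classes, p=29):

[[1, 3, 6, 8, 9], [2, 4, 5, 7]]


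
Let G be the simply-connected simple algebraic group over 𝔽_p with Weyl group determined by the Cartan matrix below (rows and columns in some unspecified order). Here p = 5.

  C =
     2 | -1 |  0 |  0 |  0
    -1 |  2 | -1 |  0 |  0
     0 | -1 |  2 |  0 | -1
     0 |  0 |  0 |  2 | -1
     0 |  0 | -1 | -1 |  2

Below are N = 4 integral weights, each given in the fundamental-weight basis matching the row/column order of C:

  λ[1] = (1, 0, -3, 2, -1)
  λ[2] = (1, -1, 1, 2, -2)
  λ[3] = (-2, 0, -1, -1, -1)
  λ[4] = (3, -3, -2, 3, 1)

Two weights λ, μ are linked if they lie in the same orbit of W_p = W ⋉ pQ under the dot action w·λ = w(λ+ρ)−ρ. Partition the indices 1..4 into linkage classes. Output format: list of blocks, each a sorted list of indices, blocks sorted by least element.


Root system A_5: the 5×5 matrix C matches after relabeling.

Alcove-folded reps (p=5, 4 weights, presented ϖ-order):

  1: (1, 0, 1, 1, 1);  2: (1, 0, 1, 1, 1);  3: (1, 0, 0, 0, 0);  4: (1, 0, 1, 1, 1)

Partition of {1..4} into 2 W_5-dot-orbits:

[[1, 2, 4], [3]]


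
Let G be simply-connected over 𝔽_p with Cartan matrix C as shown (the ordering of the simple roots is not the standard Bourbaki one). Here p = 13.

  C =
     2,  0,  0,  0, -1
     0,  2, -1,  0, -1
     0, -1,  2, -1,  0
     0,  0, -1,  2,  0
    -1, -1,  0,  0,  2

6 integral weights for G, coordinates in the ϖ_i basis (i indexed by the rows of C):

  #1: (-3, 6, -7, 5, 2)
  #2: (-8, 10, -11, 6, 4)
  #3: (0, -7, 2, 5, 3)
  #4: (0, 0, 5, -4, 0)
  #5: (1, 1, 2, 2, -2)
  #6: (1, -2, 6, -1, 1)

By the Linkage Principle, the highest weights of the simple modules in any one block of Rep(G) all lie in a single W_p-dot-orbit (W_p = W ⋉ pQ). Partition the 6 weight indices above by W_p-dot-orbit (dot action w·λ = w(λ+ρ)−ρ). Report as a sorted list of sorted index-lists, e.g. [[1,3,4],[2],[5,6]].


Dynkin diagram of C (from the 8 off-diagonal −1 entries): A_5.

W_13-reps of the 6 weights in Ā_13 (same 5-coord order as C):

  [1] (2, 1, 6, 0, 1)
  [2] (2, 1, 6, 0, 1)
  [3] (1, 1, 3, 3, 1)
  [4] (1, 1, 3, 3, 1)
  [5] (1, 1, 3, 3, 1)
  [6] (2, 1, 6, 0, 1)

These 6 weights hit 2 W_13-dot-orbits; sizes (3, 3):

[[1, 2, 6], [3, 4, 5]]


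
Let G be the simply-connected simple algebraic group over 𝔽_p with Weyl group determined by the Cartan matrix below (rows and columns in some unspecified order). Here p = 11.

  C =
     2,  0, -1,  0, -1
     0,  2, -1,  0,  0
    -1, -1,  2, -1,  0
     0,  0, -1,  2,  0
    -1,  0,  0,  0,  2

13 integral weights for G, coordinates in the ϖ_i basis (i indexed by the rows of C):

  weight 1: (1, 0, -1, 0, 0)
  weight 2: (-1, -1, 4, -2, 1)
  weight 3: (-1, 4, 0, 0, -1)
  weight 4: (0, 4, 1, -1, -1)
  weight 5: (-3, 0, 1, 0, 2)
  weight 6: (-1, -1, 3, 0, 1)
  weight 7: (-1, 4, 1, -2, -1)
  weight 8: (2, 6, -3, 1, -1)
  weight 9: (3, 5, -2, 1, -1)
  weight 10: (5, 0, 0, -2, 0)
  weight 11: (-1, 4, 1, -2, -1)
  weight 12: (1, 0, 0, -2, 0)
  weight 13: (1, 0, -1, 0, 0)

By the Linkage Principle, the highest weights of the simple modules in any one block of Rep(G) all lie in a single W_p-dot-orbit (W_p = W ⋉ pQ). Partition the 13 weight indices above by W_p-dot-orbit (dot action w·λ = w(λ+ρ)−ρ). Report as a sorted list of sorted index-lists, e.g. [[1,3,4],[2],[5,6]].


Cartan matrix: type D_5 (|W|=1920); un-permuting the 5 rows.

Each λ_j+ρ reduced to Ā_11; 5-tuples below use C's row order:

  λ_1+ρ ↦ (2, 1, 0, 1, 1)
  λ_2+ρ ↦ (0, 0, 4, 1, 2)
  λ_3+ρ ↦ (0, 5, 1, 1, 0)
  λ_4+ρ ↦ (1, 5, 2, 0, 0)
  λ_5+ρ ↦ (2, 1, 0, 1, 1)
  λ_6+ρ ↦ (0, 0, 4, 1, 2)
  λ_7+ρ ↦ (0, 5, 1, 1, 0)
  λ_8+ρ ↦ (1, 5, 2, 0, 0)
  λ_9+ρ ↦ (0, 5, 1, 1, 0)
  λ_10+ρ ↦ (2, 1, 0, 1, 1)
  λ_11+ρ ↦ (0, 5, 1, 1, 0)
  λ_12+ρ ↦ (2, 1, 0, 1, 1)
  λ_13+ρ ↦ (2, 1, 0, 1, 1)

These 13 weights hit 4 W_11-dot-orbits; sizes (5, 2, 4, 2):

[[1, 5, 10, 12, 13], [2, 6], [3, 7, 9, 11], [4, 8]]


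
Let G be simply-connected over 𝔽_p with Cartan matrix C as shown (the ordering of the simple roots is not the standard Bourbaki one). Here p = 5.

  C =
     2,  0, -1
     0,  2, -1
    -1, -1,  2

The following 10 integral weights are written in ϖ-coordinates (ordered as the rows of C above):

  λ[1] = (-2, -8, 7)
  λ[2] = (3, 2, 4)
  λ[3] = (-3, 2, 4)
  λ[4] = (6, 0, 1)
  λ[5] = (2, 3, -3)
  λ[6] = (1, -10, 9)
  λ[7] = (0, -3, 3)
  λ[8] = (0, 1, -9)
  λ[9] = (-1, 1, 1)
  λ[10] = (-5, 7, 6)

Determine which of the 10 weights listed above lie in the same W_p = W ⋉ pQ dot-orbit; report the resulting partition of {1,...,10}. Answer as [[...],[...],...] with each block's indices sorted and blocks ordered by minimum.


Type A_3, rank 3, |W|=24; reorder rows/cols to standard.

Each λ_j+ρ reduced to Ā_5; 3-tuples below use C's row order:

    λ_1+ρ ↦ (0, 2, 2)
    λ_2+ρ ↦ (1, 2, 2)
    λ_3+ρ ↦ (1, 0, 2)
    λ_4+ρ ↦ (0, 2, 2)
    λ_5+ρ ↦ (1, 2, 2)
    λ_6+ρ ↦ (1, 2, 2)
    λ_7+ρ ↦ (1, 2, 2)
    λ_8+ρ ↦ (1, 2, 2)
    λ_9+ρ ↦ (0, 2, 2)
    λ_10+ρ ↦ (0, 2, 2)

Grouping the 10 weights by Ā_5-representative: 3 linkage classes.

[[1, 4, 9, 10], [2, 5, 6, 7, 8], [3]]


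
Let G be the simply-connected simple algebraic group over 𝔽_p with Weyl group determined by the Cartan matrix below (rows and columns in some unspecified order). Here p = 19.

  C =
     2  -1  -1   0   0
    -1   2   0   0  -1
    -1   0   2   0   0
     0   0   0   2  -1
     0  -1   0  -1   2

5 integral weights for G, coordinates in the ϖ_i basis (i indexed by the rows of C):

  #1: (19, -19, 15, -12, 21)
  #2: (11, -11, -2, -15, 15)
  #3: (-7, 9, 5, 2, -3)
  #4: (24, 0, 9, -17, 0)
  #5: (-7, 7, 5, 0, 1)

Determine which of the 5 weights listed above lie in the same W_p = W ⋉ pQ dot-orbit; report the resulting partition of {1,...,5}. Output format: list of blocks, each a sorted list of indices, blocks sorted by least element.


Type A_5, rank 5, |W|=720; reorder rows/cols to standard.

Folding the 5 weights λ_j+ρ into Ā_19 (reps in the given 5-coord order):

    λ_1 → (1, 2, 1, 6, 8)
    λ_2 → (1, 2, 1, 6, 8)
    λ_3 → (6, 2, 0, 1, 2)
    λ_4 → (1, 2, 1, 6, 8)
    λ_5 → (6, 2, 0, 1, 2)

2 distinct reps among the 5 weights ⇒ 2 W_19-linkage classes:

[[1, 2, 4], [3, 5]]


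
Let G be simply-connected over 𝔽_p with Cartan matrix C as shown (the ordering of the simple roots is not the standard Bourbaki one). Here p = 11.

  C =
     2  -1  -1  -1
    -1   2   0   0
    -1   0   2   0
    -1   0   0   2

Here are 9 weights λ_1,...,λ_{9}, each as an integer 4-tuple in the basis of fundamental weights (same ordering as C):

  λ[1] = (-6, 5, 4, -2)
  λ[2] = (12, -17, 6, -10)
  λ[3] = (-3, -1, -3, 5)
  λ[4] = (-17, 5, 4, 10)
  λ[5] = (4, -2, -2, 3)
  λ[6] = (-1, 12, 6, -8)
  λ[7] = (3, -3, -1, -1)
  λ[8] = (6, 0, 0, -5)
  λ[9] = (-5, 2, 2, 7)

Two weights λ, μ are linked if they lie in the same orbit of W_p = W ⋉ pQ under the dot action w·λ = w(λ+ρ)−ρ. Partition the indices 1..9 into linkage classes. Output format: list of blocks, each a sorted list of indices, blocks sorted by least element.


C ↔ D_4 under row/col permutation; |W(D_4)| = 192.

Folding the 9 weights λ_j+ρ into Ā_11 (reps in the given 4-coord order):

  λ_1 → (0, 0, 1, 5) · λ_2 → (2, 1, 0, 2) · λ_3 → (2, 2, 0, 0) · λ_4 → (0, 0, 1, 5) · λ_5 → (2, 1, 1, 4) · λ_6 → (2, 2, 0, 0) · λ_7 → (2, 2, 0, 0) · λ_8 → (2, 1, 1, 4) · λ_9 → (2, 1, 1, 4)

4 distinct reps among the 9 weights ⇒ 4 W_11-linkage classes:

[[1, 4], [2], [3, 6, 7], [5, 8, 9]]


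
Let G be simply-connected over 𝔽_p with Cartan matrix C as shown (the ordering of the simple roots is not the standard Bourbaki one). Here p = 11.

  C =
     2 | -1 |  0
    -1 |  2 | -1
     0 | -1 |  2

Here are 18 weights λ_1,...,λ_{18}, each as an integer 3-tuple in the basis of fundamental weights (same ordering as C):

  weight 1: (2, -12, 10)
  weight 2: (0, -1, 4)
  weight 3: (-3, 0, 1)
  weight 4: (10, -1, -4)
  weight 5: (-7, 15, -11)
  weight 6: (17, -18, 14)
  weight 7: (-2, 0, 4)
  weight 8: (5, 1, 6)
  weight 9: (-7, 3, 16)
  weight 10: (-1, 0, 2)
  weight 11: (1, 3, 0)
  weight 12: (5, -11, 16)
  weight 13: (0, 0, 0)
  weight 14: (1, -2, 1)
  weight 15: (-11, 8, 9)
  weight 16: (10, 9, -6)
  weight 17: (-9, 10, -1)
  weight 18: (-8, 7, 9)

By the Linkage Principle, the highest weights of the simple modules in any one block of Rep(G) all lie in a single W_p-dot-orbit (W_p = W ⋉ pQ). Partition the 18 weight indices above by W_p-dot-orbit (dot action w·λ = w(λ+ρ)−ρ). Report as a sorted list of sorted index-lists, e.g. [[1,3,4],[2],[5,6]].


A_3 Cartan matrix, 3 simple roots permuted; ρ=(1,1,1).

λ_j+ρ reflected into Ā_11 (⟨·,θ^∨⟩≤11); 3-tuples as given:

    [1] (8, 3, 0)
    [2] (1, 0, 5)
    [3] (1, 1, 1)
    [4] (8, 3, 0)
    [5] (1, 0, 5)
    [6] (2, 4, 1)
    [7] (1, 0, 5)
    [8] (2, 2, 3)
    [9] (2, 4, 1)
    [10] (0, 1, 3)
    [11] (2, 4, 1)
    [12] (2, 4, 1)
    [13] (1, 1, 1)
    [14] (1, 1, 1)
    [15] (1, 1, 1)
    [16] (1, 0, 5)
    [17] (8, 3, 0)
    [18] (0, 1, 3)

Grouping the 18 weights by Ā_11-representative: 6 linkage classes.

[[1, 4, 17], [2, 5, 7, 16], [3, 13, 14, 15], [6, 9, 11, 12], [8], [10, 18]]


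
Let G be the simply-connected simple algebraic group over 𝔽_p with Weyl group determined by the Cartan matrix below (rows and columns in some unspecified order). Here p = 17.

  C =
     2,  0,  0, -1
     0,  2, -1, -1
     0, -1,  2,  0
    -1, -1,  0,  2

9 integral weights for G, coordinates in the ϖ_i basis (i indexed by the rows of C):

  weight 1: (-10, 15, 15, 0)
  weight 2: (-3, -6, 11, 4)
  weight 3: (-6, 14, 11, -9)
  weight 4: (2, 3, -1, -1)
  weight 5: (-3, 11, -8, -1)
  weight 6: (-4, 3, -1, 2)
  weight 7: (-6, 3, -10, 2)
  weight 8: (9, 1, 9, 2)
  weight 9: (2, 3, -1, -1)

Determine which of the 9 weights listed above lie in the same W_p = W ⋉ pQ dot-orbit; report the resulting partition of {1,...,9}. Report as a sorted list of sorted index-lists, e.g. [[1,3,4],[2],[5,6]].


Root system A_4: the 4×4 matrix C matches after relabeling.

Each λ_j+ρ reduced to Ā_17; 4-tuples below use C's row order:

  λ_1 → (8, 1, 0, 7);  λ_2 → (0, 3, 7, 2);  λ_3 → (2, 2, 2, 3);  λ_4 → (3, 4, 0, 0);  λ_5 → (0, 3, 7, 2);  λ_6 → (3, 4, 0, 0);  λ_7 → (2, 2, 2, 3);  λ_8 → (2, 2, 2, 3);  λ_9 → (3, 4, 0, 0)

Grouping the 9 weights by Ā_17-representative: 4 linkage classes.

[[1], [2, 5], [3, 7, 8], [4, 6, 9]]


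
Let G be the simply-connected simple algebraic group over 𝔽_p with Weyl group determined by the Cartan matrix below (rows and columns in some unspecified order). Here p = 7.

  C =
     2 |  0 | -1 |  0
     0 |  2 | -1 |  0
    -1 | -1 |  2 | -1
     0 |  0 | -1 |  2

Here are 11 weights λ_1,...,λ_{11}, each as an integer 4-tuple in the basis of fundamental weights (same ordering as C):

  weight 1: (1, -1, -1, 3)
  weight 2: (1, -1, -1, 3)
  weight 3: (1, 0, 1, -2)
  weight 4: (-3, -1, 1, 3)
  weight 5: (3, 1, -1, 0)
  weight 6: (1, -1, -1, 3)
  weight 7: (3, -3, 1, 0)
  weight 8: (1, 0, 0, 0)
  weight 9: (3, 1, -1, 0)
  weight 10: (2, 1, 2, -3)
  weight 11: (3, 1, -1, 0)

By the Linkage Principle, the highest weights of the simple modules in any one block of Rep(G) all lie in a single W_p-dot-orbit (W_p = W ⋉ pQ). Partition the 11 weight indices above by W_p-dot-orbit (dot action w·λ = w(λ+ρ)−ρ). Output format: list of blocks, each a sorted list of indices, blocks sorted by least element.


Cartan matrix: type D_4 (|W|=192); un-permuting the 4 rows.

Alcove-folded reps (p=7, 11 weights, presented ϖ-order):

    [1] (2, 0, 0, 4)
    [2] (2, 0, 0, 4)
    [3] (2, 1, 1, 1)
    [4] (2, 0, 0, 4)
    [5] (4, 2, 0, 1)
    [6] (2, 0, 0, 4)
    [7] (4, 2, 0, 1)
    [8] (2, 1, 1, 1)
    [9] (4, 2, 0, 1)
    [10] (2, 1, 1, 1)
    [11] (4, 2, 0, 1)

3 distinct reps among the 11 weights ⇒ 3 W_7-linkage classes:

[[1, 2, 4, 6], [3, 8, 10], [5, 7, 9, 11]]


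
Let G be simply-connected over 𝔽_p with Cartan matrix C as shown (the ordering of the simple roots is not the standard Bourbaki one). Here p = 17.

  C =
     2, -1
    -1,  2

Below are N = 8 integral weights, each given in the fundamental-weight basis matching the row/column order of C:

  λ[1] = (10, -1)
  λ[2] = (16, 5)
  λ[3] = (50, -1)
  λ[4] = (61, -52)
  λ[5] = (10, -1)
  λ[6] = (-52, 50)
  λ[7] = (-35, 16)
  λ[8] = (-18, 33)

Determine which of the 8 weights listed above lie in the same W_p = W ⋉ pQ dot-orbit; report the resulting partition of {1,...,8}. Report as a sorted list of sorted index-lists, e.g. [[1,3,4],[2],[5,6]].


C ↔ A_2 under row/col permutation; |W(A_2)| = 6.

Ā_17 reps of the 8 weights (A_2, coords as presented):

  λ_1 → (11, 0) · λ_2 → (11, 0) · λ_3 → (0, 0) · λ_4 → (11, 0) · λ_5 → (11, 0) · λ_6 → (0, 0) · λ_7 → (0, 0) · λ_8 → (0, 0)

Linkage partition of the 8 weights (2 classes, p=17):

[[1, 2, 4, 5], [3, 6, 7, 8]]


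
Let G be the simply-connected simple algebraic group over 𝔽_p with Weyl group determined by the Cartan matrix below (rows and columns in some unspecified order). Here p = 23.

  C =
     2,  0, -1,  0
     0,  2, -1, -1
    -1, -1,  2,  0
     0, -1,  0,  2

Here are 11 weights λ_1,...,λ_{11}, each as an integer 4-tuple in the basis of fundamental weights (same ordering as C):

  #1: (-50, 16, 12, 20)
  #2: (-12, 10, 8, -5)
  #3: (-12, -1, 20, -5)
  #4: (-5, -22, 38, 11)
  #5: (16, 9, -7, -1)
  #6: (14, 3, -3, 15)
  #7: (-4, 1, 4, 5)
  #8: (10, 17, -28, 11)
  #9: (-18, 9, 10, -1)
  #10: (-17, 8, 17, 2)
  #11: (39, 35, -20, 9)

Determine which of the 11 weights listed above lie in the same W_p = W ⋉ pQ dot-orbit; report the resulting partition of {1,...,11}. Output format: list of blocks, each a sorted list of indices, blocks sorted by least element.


Dynkin diagram of C (from the 6 off-diagonal −1 entries): A_4.

W_23-reps of the 11 weights in Ā_23 (same 4-coord order as C):

    λ_1 → (3, 2, 2, 6)
    λ_2 → (9, 5, 2, 4)
    λ_3 → (11, 4, 6, 0)
    λ_4 → (9, 5, 2, 4)
    λ_5 → (11, 4, 6, 0)
    λ_6 → (3, 2, 2, 6)
    λ_7 → (3, 2, 2, 6)
    λ_8 → (9, 5, 2, 4)
    λ_9 → (11, 4, 6, 0)
    λ_10 → (9, 5, 2, 4)
    λ_11 → (11, 4, 6, 0)

3 distinct reps among the 11 weights ⇒ 3 W_23-linkage classes:

[[1, 6, 7], [2, 4, 8, 10], [3, 5, 9, 11]]


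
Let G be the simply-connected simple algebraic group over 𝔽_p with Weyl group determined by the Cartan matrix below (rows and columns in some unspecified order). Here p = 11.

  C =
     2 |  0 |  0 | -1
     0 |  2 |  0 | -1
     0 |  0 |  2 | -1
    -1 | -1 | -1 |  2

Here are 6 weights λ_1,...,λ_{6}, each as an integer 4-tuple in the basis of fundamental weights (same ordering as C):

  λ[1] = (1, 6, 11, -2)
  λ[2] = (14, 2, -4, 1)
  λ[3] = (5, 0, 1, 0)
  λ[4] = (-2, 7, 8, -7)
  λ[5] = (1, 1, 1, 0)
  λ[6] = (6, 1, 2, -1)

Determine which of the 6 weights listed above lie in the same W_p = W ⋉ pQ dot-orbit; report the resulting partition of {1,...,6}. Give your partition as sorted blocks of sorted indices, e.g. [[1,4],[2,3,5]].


Root system D_4: the 4×4 matrix C matches after relabeling.

Alcove-folded reps (p=11, 6 weights, presented ϖ-order):

  λ_1 → (6, 1, 2, 1) · λ_2 → (2, 2, 2, 1) · λ_3 → (6, 1, 2, 1) · λ_4 → (6, 1, 2, 1) · λ_5 → (2, 2, 2, 1) · λ_6 → (6, 1, 2, 1)

Linkage partition of the 6 weights (2 classes, p=11):

[[1, 3, 4, 6], [2, 5]]


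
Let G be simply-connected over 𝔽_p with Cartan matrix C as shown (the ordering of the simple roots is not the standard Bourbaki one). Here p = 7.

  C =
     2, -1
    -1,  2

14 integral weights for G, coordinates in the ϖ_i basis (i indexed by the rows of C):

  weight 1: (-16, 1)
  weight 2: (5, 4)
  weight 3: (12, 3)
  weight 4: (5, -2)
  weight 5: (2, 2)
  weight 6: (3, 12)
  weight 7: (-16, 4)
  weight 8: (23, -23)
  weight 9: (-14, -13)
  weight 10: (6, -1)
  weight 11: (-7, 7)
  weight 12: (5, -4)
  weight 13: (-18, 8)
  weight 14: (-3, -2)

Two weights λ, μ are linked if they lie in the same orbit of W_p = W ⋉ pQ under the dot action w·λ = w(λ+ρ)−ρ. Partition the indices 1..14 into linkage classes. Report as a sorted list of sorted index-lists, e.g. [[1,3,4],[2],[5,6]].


Cartan matrix: type A_2 (|W|=6); un-permuting the 2 rows.

Alcove-folded reps (p=7, 14 weights, presented ϖ-order):

  1: (5, 1)
  2: (2, 1)
  3: (3, 3)
  4: (5, 1)
  5: (3, 3)
  6: (3, 3)
  7: (2, 1)
  8: (2, 1)
  9: (1, 2)
  10: (7, 0)
  11: (5, 1)
  12: (3, 3)
  13: (2, 1)
  14: (1, 2)

Partition of {1..14} into 5 W_7-dot-orbits:

[[1, 4, 11], [2, 7, 8, 13], [3, 5, 6, 12], [9, 14], [10]]


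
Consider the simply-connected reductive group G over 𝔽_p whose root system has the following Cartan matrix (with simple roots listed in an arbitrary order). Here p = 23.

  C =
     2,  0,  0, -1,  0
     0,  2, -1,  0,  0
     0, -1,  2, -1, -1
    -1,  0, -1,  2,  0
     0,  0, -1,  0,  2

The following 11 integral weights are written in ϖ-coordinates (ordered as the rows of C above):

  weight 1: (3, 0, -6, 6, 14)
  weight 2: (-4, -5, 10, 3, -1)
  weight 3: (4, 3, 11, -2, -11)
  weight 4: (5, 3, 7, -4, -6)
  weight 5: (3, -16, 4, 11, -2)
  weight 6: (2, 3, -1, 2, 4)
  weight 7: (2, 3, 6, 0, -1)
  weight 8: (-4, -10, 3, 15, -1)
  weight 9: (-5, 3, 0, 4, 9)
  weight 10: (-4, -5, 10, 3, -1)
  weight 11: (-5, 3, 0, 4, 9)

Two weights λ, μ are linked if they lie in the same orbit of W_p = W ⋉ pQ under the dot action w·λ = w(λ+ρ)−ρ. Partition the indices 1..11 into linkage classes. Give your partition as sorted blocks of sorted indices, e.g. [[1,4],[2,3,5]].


D_5 Cartan matrix, 5 simple roots permuted; ρ=(1,1,1,1,1).

W_23-reps of the 11 weights in Ā_23 (same 5-coord order as C):

  [1] (4, 4, 1, 1, 10);  [2] (3, 4, 7, 1, 0);  [3] (4, 4, 1, 1, 10);  [4] (3, 4, 0, 3, 5);  [5] (4, 4, 1, 1, 10);  [6] (3, 4, 0, 3, 5);  [7] (3, 4, 7, 1, 0);  [8] (3, 4, 0, 3, 5);  [9] (4, 4, 1, 1, 10);  [10] (3, 4, 7, 1, 0);  [11] (4, 4, 1, 1, 10)

Grouping the 11 weights by Ā_23-representative: 3 linkage classes.

[[1, 3, 5, 9, 11], [2, 7, 10], [4, 6, 8]]


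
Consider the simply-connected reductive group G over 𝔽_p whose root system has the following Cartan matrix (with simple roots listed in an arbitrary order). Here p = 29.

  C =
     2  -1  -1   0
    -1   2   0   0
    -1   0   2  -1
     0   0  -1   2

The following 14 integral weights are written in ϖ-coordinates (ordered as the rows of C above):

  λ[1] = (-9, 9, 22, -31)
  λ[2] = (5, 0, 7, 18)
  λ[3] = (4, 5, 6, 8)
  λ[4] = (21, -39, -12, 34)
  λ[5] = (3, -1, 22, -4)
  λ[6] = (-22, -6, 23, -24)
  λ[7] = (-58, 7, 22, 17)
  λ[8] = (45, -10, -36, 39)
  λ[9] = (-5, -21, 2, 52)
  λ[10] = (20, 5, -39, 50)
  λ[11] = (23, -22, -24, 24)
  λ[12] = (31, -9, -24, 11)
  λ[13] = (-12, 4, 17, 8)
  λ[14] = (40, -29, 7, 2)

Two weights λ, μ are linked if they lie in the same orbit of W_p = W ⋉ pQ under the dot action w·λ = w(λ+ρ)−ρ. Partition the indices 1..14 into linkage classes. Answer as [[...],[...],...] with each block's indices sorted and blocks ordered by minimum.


Type A_4, rank 4, |W|=120; reorder rows/cols to standard.

Each λ_j+ρ reduced to Ā_29; 4-tuples below use C's row order:

  [1] (2, 4, 8, 14) · [2] (2, 4, 8, 14) · [3] (5, 6, 7, 9) · [4] (5, 6, 7, 9) · [5] (4, 0, 20, 3) · [6] (20, 1, 3, 2) · [7] (1, 5, 12, 8) · [8] (5, 6, 7, 9) · [9] (20, 1, 3, 2) · [10] (5, 6, 7, 9) · [11] (20, 1, 3, 2) · [12] (1, 5, 12, 8) · [13] (5, 6, 7, 9) · [14] (1, 5, 12, 8)

5 distinct reps among the 14 weights ⇒ 5 W_29-linkage classes:

[[1, 2], [3, 4, 8, 10, 13], [5], [6, 9, 11], [7, 12, 14]]


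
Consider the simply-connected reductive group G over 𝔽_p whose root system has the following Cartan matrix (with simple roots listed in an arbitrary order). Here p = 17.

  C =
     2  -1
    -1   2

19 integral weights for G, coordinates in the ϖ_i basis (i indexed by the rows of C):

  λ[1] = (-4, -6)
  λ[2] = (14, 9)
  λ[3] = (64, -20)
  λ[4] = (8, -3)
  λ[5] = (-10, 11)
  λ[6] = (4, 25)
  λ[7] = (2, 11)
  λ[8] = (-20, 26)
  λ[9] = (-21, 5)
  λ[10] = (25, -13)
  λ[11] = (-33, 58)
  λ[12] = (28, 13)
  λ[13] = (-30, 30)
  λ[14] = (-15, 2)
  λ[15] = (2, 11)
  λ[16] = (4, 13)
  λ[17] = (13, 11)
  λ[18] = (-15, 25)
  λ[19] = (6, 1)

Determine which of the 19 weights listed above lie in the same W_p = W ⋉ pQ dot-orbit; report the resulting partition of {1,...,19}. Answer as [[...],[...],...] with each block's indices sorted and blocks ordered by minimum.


Root system A_2: the 2×2 matrix C matches after relabeling.

W_17-reps of the 19 weights in Ā_17 (same 2-coord order as C):

  λ_1 → (5, 3);  λ_2 → (7, 2);  λ_3 → (3, 12);  λ_4 → (7, 2);  λ_5 → (9, 3);  λ_6 → (9, 3);  λ_7 → (3, 12);  λ_8 → (7, 2);  λ_9 → (3, 11);  λ_10 → (5, 3);  λ_11 → (7, 2);  λ_12 → (9, 3);  λ_13 → (3, 12);  λ_14 → (3, 11);  λ_15 → (3, 12);  λ_16 → (3, 12);  λ_17 → (5, 3);  λ_18 → (5, 3);  λ_19 → (7, 2)

Grouping the 19 weights by Ā_17-representative: 5 linkage classes.

[[1, 10, 17, 18], [2, 4, 8, 11, 19], [3, 7, 13, 15, 16], [5, 6, 12], [9, 14]]


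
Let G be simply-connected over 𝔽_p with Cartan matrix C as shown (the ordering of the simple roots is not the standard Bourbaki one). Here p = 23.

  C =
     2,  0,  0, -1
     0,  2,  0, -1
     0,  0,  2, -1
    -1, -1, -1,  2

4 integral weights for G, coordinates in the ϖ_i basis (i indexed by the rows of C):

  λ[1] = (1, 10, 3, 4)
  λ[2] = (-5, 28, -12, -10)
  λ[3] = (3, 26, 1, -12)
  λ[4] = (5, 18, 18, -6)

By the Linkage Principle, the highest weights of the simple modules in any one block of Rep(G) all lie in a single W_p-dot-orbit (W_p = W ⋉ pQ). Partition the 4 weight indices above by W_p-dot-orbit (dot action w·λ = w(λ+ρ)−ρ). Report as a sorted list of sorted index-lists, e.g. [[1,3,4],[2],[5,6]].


Type D_4, rank 4, |W|=192; reorder rows/cols to standard.

Folding the 4 weights λ_j+ρ into Ā_23 (reps in the given 4-coord order):

  [1] (2, 11, 4, 1)
  [2] (10, 3, 3, 1)
  [3] (2, 11, 4, 1)
  [4] (10, 3, 3, 1)

Grouping the 4 weights by Ā_23-representative: 2 linkage classes.

[[1, 3], [2, 4]]


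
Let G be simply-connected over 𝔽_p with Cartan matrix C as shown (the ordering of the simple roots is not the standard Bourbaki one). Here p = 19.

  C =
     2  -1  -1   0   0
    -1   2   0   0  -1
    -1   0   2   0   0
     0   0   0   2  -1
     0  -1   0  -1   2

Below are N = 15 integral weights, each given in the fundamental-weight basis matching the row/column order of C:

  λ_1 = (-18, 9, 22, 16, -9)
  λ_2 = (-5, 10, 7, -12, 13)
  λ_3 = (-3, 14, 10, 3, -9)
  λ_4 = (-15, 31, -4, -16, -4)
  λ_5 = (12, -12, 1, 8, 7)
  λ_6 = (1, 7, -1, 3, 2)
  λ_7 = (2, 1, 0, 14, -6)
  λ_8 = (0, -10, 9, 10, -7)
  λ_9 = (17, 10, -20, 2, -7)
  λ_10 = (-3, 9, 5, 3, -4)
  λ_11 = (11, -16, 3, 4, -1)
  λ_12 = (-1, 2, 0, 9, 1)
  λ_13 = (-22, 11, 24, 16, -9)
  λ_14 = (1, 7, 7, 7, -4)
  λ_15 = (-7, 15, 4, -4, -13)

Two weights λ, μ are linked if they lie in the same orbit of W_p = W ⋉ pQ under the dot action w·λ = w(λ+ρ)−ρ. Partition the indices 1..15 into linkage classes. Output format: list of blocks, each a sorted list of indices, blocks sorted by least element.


Root system A_5: the 5×5 matrix C matches after relabeling.

Each λ_j+ρ reduced to Ā_19; 5-tuples below use C's row order:

  [1] (2, 8, 0, 4, 3) · [2] (2, 5, 4, 1, 3) · [3] (2, 5, 4, 1, 3) · [4] (0, 3, 1, 10, 2) · [5] (2, 8, 0, 4, 3) · [6] (2, 8, 0, 4, 3) · [7] (0, 3, 1, 10, 2) · [8] (2, 5, 4, 1, 3) · [9] (1, 0, 8, 3, 4) · [10] (2, 5, 4, 1, 3) · [11] (0, 3, 1, 10, 2) · [12] (0, 3, 1, 10, 2) · [13] (2, 8, 0, 4, 3) · [14] (2, 5, 4, 1, 3) · [15] (0, 3, 1, 10, 2)

These 15 weights hit 4 W_19-dot-orbits; sizes (4, 5, 5, 1):

[[1, 5, 6, 13], [2, 3, 8, 10, 14], [4, 7, 11, 12, 15], [9]]


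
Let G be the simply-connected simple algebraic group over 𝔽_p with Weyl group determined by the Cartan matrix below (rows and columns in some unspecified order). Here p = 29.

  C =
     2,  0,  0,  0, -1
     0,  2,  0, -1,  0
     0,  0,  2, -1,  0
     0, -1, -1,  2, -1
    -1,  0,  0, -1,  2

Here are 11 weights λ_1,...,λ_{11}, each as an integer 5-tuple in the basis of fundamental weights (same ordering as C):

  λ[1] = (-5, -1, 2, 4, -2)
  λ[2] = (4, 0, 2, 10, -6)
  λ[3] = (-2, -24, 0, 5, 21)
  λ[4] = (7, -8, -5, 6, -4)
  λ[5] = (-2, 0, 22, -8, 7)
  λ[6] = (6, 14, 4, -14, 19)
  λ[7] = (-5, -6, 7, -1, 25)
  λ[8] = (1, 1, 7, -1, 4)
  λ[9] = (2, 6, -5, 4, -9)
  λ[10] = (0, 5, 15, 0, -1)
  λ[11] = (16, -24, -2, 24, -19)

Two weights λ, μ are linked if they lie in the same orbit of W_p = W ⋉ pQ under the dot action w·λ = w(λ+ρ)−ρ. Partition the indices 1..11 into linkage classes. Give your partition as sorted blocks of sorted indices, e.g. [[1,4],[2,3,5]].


Dynkin diagram of C (from the 8 off-diagonal −1 entries): D_5.

λ_j+ρ reflected into Ā_29 (⟨·,θ^∨⟩≤29); 5-tuples as given:

  1: (1, 0, 3, 0, 4)
  2: (0, 1, 3, 6, 5)
  3: (1, 6, 16, 1, 0)
  4: (1, 0, 3, 0, 4)
  5: (1, 6, 16, 1, 0)
  6: (2, 2, 8, 0, 5)
  7: (1, 0, 3, 0, 4)
  8: (2, 2, 8, 0, 5)
  9: (1, 0, 3, 0, 4)
  10: (1, 6, 16, 1, 0)
  11: (1, 6, 16, 1, 0)

The 11 indices split into 4 linkage classes (same alcove rep ⇔ same W_29-dot-orbit):

[[1, 4, 7, 9], [2], [3, 5, 10, 11], [6, 8]]


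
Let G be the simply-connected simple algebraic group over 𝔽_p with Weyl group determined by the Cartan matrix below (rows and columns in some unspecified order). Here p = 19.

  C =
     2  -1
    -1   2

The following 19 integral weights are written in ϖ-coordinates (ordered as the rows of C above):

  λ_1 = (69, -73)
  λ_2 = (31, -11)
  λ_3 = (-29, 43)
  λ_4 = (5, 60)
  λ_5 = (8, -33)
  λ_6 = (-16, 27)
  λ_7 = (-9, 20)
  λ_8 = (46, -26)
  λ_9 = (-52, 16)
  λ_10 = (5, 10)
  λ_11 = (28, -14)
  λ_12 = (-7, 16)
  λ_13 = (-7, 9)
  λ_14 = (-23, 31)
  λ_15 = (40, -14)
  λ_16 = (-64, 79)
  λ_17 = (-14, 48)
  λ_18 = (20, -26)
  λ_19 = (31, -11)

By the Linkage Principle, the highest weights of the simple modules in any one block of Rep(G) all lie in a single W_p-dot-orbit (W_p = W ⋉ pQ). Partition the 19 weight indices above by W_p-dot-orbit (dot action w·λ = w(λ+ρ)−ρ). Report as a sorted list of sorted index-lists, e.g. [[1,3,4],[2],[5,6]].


Type A_2, rank 2, |W|=6; reorder rows/cols to standard.

Alcove-folded reps (p=19, 19 weights, presented ϖ-order):

    λ_1 → (2, 13)
    λ_2 → (6, 3)
    λ_3 → (6, 3)
    λ_4 → (6, 4)
    λ_5 → (6, 4)
    λ_6 → (6, 4)
    λ_7 → (6, 11)
    λ_8 → (3, 6)
    λ_9 → (2, 13)
    λ_10 → (6, 11)
    λ_11 → (6, 3)
    λ_12 → (6, 11)
    λ_13 → (6, 4)
    λ_14 → (6, 3)
    λ_15 → (3, 6)
    λ_16 → (2, 13)
    λ_17 → (6, 11)
    λ_18 → (2, 13)
    λ_19 → (6, 3)

The 19 indices split into 5 linkage classes (same alcove rep ⇔ same W_19-dot-orbit):

[[1, 9, 16, 18], [2, 3, 11, 14, 19], [4, 5, 6, 13], [7, 10, 12, 17], [8, 15]]


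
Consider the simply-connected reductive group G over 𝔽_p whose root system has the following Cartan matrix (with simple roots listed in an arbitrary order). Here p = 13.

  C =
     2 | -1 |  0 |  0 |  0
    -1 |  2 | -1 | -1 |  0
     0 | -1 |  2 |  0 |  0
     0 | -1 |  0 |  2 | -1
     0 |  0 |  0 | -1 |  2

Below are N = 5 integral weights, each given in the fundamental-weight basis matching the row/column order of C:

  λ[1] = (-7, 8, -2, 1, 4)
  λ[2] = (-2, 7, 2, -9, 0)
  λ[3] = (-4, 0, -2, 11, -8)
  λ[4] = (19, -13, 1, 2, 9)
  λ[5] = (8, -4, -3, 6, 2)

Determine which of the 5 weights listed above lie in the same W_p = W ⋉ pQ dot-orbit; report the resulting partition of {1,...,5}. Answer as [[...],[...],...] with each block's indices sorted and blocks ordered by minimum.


Type D_5, rank 5, |W|=1920; reorder rows/cols to standard.

λ_j+ρ reflected into Ā_13 (⟨·,θ^∨⟩≤13); 5-tuples as given:

    λ_1 → (3, 1, 2, 2, 0)
    λ_2 → (0, 1, 2, 0, 7)
    λ_3 → (0, 1, 2, 0, 7)
    λ_4 → (0, 1, 2, 0, 7)
    λ_5 → (3, 1, 2, 2, 0)

The 5 indices split into 2 linkage classes (same alcove rep ⇔ same W_13-dot-orbit):

[[1, 5], [2, 3, 4]]


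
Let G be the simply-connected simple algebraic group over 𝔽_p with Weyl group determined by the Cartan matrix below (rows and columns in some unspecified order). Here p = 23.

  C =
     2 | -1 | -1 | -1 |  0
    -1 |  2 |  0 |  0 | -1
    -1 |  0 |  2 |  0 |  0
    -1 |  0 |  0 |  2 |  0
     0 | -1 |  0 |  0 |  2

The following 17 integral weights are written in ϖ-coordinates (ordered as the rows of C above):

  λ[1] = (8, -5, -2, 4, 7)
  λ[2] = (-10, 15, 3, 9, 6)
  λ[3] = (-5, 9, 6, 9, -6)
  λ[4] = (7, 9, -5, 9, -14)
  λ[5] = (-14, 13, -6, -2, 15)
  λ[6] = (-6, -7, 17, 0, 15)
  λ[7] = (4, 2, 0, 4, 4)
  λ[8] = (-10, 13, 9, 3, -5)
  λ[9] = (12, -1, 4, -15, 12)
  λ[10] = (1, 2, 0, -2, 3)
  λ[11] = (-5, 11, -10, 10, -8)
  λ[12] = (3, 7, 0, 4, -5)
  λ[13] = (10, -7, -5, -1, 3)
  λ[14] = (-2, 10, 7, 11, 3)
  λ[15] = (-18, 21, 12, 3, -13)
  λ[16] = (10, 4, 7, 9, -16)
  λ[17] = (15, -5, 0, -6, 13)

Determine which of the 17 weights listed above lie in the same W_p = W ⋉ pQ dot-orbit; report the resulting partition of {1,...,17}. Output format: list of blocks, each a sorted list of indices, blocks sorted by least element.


Root system D_5: the 5×5 matrix C matches after relabeling.

λ_j+ρ reflected into Ā_23 (⟨·,θ^∨⟩≤23); 5-tuples as given:

  λ_1 → (4, 1, 1, 5, 4)
  λ_2 → (1, 4, 4, 0, 2)
  λ_3 → (4, 0, 3, 6, 5)
  λ_4 → (4, 1, 1, 5, 4)
  λ_5 → (1, 4, 4, 0, 2)
  λ_6 → (4, 0, 3, 6, 5)
  λ_7 → (4, 1, 1, 5, 4)
  λ_8 → (4, 1, 1, 5, 4)
  λ_9 → (4, 0, 3, 6, 5)
  λ_10 → (1, 3, 1, 1, 4)
  λ_11 → (1, 6, 3, 1, 1)
  λ_12 → (4, 1, 1, 5, 4)
  λ_13 → (1, 4, 4, 0, 2)
  λ_14 → (1, 6, 3, 1, 1)
  λ_15 → (4, 0, 3, 6, 5)
  λ_16 → (1, 6, 3, 1, 1)
  λ_17 → (1, 6, 3, 1, 1)

The 17 indices split into 5 linkage classes (same alcove rep ⇔ same W_23-dot-orbit):

[[1, 4, 7, 8, 12], [2, 5, 13], [3, 6, 9, 15], [10], [11, 14, 16, 17]]


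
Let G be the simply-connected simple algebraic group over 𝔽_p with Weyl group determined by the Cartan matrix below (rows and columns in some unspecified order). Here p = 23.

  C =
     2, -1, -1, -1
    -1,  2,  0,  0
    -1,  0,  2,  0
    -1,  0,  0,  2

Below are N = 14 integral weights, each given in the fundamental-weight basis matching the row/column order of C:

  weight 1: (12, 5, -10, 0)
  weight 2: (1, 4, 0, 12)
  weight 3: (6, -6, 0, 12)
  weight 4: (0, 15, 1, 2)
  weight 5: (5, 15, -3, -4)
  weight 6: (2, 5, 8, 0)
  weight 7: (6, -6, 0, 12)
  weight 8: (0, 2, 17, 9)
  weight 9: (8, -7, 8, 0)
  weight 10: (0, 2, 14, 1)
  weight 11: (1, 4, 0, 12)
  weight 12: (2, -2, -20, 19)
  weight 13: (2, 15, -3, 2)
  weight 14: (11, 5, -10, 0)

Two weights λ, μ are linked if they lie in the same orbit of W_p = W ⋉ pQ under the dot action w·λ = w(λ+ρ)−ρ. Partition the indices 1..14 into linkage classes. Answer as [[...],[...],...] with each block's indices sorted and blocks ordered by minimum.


Root system D_4: the 4×4 matrix C matches after relabeling.

Folding the 14 weights λ_j+ρ into Ā_23 (reps in the given 4-coord order):

  λ_1+ρ ↦ (3, 6, 9, 1)
  λ_2+ρ ↦ (2, 5, 1, 13)
  λ_3+ρ ↦ (2, 5, 1, 13)
  λ_4+ρ ↦ (1, 16, 2, 3)
  λ_5+ρ ↦ (1, 16, 2, 3)
  λ_6+ρ ↦ (3, 6, 9, 1)
  λ_7+ρ ↦ (2, 5, 1, 13)
  λ_8+ρ ↦ (3, 6, 9, 1)
  λ_9+ρ ↦ (3, 6, 9, 1)
  λ_10+ρ ↦ (1, 3, 15, 2)
  λ_11+ρ ↦ (2, 5, 1, 13)
  λ_12+ρ ↦ (1, 16, 2, 3)
  λ_13+ρ ↦ (1, 16, 2, 3)
  λ_14+ρ ↦ (3, 6, 9, 1)

Grouping the 14 weights by Ā_23-representative: 4 linkage classes.

[[1, 6, 8, 9, 14], [2, 3, 7, 11], [4, 5, 12, 13], [10]]


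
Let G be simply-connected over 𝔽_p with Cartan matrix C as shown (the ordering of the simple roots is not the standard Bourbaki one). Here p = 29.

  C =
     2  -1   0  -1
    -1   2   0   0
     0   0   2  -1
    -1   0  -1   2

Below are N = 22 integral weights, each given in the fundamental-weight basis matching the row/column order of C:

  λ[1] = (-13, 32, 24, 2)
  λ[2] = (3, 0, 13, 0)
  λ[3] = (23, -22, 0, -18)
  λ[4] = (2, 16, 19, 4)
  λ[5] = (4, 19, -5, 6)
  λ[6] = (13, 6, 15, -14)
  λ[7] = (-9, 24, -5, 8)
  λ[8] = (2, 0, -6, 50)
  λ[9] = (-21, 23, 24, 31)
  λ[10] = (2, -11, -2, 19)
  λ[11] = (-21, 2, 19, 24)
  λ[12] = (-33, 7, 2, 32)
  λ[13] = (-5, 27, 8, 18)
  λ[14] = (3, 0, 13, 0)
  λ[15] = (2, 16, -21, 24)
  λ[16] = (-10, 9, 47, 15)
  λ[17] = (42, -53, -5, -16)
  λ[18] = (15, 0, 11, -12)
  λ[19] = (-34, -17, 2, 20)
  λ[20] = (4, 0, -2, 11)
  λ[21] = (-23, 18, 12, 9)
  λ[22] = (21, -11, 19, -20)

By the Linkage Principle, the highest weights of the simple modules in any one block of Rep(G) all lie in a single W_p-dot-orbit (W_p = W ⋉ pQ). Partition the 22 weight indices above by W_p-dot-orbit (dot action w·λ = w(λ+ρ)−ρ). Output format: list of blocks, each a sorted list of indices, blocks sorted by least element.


Cartan matrix: type A_4 (|W|=120); un-permuting the 4 rows.

W_29-reps of the 22 weights in Ā_29 (same 4-coord order as C):

  [1] (3, 1, 4, 5)
  [2] (4, 1, 14, 1)
  [3] (1, 7, 3, 13)
  [4] (3, 1, 4, 5)
  [5] (5, 17, 1, 3)
  [6] (1, 7, 3, 13)
  [7] (5, 17, 1, 3)
  [8] (5, 17, 1, 3)
  [9] (5, 17, 1, 3)
  [10] (7, 3, 1, 12)
  [11] (3, 1, 4, 5)
  [12] (5, 17, 1, 3)
  [13] (4, 1, 14, 1)
  [14] (4, 1, 14, 1)
  [15] (3, 1, 4, 5)
  [16] (7, 3, 1, 12)
  [17] (4, 1, 14, 1)
  [18] (5, 1, 1, 11)
  [19] (3, 1, 4, 5)
  [20] (5, 1, 1, 11)
  [21] (7, 3, 1, 12)
  [22] (7, 3, 1, 12)

Partition of {1..22} into 6 W_29-dot-orbits:

[[1, 4, 11, 15, 19], [2, 13, 14, 17], [3, 6], [5, 7, 8, 9, 12], [10, 16, 21, 22], [18, 20]]


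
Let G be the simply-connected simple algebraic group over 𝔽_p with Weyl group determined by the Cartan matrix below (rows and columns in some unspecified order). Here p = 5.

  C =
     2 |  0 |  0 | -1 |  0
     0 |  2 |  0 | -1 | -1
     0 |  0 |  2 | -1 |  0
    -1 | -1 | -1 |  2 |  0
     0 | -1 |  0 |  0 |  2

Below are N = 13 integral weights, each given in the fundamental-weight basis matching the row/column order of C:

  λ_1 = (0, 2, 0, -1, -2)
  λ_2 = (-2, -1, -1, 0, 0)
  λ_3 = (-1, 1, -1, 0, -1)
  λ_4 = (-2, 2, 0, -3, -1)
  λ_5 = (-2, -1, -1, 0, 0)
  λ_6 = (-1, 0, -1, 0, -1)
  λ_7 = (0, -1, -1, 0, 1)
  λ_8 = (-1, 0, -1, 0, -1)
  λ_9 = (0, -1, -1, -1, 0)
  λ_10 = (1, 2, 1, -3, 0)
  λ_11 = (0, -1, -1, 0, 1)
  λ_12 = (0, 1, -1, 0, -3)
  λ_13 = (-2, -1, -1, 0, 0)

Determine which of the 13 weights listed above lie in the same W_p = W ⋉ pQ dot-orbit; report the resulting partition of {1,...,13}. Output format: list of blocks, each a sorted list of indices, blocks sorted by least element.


Type D_5, rank 5, |W|=1920; reorder rows/cols to standard.

Each λ_j+ρ reduced to Ā_5; 5-tuples below use C's row order:

    λ_1 → (1, 0, 1, 0, 1)
    λ_2 → (1, 0, 0, 0, 1)
    λ_3 → (0, 1, 0, 1, 0)
    λ_4 → (1, 0, 1, 0, 1)
    λ_5 → (1, 0, 0, 0, 1)
    λ_6 → (0, 1, 0, 1, 0)
    λ_7 → (1, 0, 0, 1, 2)
    λ_8 → (0, 1, 0, 1, 0)
    λ_9 → (1, 0, 0, 0, 1)
    λ_10 → (0, 1, 0, 1, 0)
    λ_11 → (1, 0, 0, 1, 2)
    λ_12 → (1, 0, 0, 1, 2)
    λ_13 → (1, 0, 0, 0, 1)

The 13 indices split into 4 linkage classes (same alcove rep ⇔ same W_5-dot-orbit):

[[1, 4], [2, 5, 9, 13], [3, 6, 8, 10], [7, 11, 12]]


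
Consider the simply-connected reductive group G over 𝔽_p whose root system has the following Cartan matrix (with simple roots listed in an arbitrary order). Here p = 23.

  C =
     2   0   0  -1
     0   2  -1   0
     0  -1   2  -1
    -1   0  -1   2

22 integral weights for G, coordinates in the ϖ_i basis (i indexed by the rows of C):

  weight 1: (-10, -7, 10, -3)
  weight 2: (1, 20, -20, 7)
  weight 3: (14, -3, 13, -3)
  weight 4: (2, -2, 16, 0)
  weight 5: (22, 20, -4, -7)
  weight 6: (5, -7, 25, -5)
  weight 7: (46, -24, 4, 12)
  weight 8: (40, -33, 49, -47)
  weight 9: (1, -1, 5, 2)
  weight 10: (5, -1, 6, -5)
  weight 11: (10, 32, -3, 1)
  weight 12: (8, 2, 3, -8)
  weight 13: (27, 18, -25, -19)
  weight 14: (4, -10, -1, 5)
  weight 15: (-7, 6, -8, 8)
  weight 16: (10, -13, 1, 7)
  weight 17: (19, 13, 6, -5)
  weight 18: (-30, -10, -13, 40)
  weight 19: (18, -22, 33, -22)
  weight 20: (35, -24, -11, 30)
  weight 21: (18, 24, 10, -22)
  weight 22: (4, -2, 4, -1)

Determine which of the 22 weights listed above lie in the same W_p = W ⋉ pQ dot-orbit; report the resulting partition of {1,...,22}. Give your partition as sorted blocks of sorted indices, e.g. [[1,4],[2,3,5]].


Dynkin diagram of C (from the 6 off-diagonal −1 entries): A_4.

λ_j+ρ reflected into Ā_23 (⟨·,θ^∨⟩≤23); 4-tuples as given:

    λ_1+ρ ↦ (2, 0, 6, 3)
    λ_2+ρ ↦ (9, 2, 8, 2)
    λ_3+ρ ↦ (9, 2, 8, 2)
    λ_4+ρ ↦ (3, 1, 16, 1)
    λ_5+ρ ↦ (2, 0, 6, 3)
    λ_6+ρ ↦ (3, 1, 16, 1)
    λ_7+ρ ↦ (5, 1, 4, 0)
    λ_8+ρ ↦ (5, 1, 4, 0)
    λ_9+ρ ↦ (2, 0, 6, 3)
    λ_10+ρ ↦ (2, 0, 3, 4)
    λ_11+ρ ↦ (0, 2, 8, 2)
    λ_12+ρ ↦ (2, 0, 3, 4)
    λ_13+ρ ↦ (5, 1, 4, 0)
    λ_14+ρ ↦ (2, 0, 6, 3)
    λ_15+ρ ↦ (2, 0, 3, 4)
    λ_16+ρ ↦ (9, 2, 8, 2)
    λ_17+ρ ↦ (2, 0, 3, 4)
    λ_18+ρ ↦ (2, 0, 6, 3)
    λ_19+ρ ↦ (9, 2, 8, 2)
    λ_20+ρ ↦ (0, 2, 8, 2)
    λ_21+ρ ↦ (9, 2, 8, 2)
    λ_22+ρ ↦ (5, 1, 4, 0)

6 distinct reps among the 22 weights ⇒ 6 W_23-linkage classes:

[[1, 5, 9, 14, 18], [2, 3, 16, 19, 21], [4, 6], [7, 8, 13, 22], [10, 12, 15, 17], [11, 20]]


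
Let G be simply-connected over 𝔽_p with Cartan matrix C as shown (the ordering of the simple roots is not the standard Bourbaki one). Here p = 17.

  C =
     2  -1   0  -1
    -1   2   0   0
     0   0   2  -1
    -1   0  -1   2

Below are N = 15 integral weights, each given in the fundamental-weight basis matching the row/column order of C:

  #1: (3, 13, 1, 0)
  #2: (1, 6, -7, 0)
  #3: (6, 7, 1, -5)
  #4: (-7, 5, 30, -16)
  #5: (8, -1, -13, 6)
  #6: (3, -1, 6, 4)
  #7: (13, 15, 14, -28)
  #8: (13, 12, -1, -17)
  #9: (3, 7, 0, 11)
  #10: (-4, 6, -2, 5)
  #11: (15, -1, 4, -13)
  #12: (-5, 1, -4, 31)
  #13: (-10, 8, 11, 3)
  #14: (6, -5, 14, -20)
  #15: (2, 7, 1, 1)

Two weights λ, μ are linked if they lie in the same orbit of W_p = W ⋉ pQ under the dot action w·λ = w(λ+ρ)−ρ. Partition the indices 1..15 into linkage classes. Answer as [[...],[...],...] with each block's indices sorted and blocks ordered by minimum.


Cartan matrix: type A_4 (|W|=120); un-permuting the 4 rows.

Alcove-folded reps (p=17, 15 weights, presented ϖ-order):

  λ_1 → (3, 10, 1, 1) · λ_2 → (3, 4, 1, 2) · λ_3 → (3, 8, 2, 2) · λ_4 → (0, 1, 4, 2) · λ_5 → (4, 0, 7, 5) · λ_6 → (4, 0, 7, 5) · λ_7 → (3, 10, 1, 1) · λ_8 → (0, 1, 4, 2) · λ_9 → (4, 0, 7, 5) · λ_10 → (3, 4, 1, 2) · λ_11 → (4, 0, 7, 5) · λ_12 → (3, 8, 2, 2) · λ_13 → (4, 0, 7, 5) · λ_14 → (3, 10, 1, 1) · λ_15 → (3, 8, 2, 2)

Grouping the 15 weights by Ā_17-representative: 5 linkage classes.

[[1, 7, 14], [2, 10], [3, 12, 15], [4, 8], [5, 6, 9, 11, 13]]
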